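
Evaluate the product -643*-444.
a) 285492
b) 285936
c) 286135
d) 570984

-643 * -444 = 285492
a) 285492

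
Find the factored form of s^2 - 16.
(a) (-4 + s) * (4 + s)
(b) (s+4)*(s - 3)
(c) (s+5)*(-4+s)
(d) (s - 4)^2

We need to factor s^2 - 16.
The factored form is (-4 + s) * (4 + s).
a) (-4 + s) * (4 + s)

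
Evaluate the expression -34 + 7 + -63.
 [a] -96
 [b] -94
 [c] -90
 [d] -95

First: -34 + 7 = -27
Then: -27 + -63 = -90
c) -90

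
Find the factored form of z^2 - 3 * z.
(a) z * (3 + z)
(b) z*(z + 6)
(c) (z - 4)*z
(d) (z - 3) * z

We need to factor z^2 - 3 * z.
The factored form is (z - 3) * z.
d) (z - 3) * z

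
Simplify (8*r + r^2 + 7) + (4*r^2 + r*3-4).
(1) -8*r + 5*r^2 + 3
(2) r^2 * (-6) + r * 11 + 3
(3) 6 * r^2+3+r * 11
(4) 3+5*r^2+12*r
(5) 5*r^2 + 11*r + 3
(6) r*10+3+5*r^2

Adding the polynomials and combining like terms:
(8*r + r^2 + 7) + (4*r^2 + r*3 - 4)
= 5*r^2 + 11*r + 3
5) 5*r^2 + 11*r + 3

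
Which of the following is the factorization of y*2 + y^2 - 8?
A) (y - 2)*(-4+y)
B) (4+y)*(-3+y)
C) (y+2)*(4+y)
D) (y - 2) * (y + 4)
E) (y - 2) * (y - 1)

We need to factor y*2 + y^2 - 8.
The factored form is (y - 2) * (y + 4).
D) (y - 2) * (y + 4)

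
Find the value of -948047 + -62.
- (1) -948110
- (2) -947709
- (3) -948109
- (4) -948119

-948047 + -62 = -948109
3) -948109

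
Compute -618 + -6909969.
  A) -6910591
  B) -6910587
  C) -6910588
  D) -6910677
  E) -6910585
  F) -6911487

-618 + -6909969 = -6910587
B) -6910587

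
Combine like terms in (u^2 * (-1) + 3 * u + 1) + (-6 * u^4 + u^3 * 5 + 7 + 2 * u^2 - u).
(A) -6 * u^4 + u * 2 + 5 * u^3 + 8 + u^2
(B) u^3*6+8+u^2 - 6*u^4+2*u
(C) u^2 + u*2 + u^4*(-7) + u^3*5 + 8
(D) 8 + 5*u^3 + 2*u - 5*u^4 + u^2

Adding the polynomials and combining like terms:
(u^2*(-1) + 3*u + 1) + (-6*u^4 + u^3*5 + 7 + 2*u^2 - u)
= -6 * u^4 + u * 2 + 5 * u^3 + 8 + u^2
A) -6 * u^4 + u * 2 + 5 * u^3 + 8 + u^2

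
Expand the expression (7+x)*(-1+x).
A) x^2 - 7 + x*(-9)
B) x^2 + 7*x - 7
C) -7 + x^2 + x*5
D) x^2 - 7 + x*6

Expanding (7+x)*(-1+x):
= x^2 - 7 + x*6
D) x^2 - 7 + x*6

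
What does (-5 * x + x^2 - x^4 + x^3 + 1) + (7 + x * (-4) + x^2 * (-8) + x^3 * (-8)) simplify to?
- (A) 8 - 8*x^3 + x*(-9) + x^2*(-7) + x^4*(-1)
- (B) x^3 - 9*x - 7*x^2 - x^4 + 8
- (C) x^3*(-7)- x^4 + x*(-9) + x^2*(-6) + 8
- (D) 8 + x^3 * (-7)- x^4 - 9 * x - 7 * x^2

Adding the polynomials and combining like terms:
(-5*x + x^2 - x^4 + x^3 + 1) + (7 + x*(-4) + x^2*(-8) + x^3*(-8))
= 8 + x^3 * (-7)- x^4 - 9 * x - 7 * x^2
D) 8 + x^3 * (-7)- x^4 - 9 * x - 7 * x^2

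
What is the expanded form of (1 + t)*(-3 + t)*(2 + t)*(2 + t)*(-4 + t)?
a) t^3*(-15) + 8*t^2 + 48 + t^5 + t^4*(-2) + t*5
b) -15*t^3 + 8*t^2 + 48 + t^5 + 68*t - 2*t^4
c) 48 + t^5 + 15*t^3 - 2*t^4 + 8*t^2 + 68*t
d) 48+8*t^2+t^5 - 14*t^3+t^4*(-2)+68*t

Expanding (1 + t)*(-3 + t)*(2 + t)*(2 + t)*(-4 + t):
= -15*t^3 + 8*t^2 + 48 + t^5 + 68*t - 2*t^4
b) -15*t^3 + 8*t^2 + 48 + t^5 + 68*t - 2*t^4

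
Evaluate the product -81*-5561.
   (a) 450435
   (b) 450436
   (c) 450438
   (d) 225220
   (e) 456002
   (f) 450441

-81 * -5561 = 450441
f) 450441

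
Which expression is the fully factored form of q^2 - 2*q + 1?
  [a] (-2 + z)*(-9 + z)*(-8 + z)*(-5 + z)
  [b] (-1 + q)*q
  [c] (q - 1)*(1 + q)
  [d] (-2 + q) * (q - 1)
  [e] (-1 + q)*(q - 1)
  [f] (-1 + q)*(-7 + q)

We need to factor q^2 - 2*q + 1.
The factored form is (-1 + q)*(q - 1).
e) (-1 + q)*(q - 1)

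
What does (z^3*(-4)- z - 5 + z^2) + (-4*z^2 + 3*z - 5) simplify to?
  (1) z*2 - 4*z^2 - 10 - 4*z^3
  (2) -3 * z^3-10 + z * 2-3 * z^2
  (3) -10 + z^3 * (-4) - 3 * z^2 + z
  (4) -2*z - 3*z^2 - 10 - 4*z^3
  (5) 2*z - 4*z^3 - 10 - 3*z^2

Adding the polynomials and combining like terms:
(z^3*(-4) - z - 5 + z^2) + (-4*z^2 + 3*z - 5)
= 2*z - 4*z^3 - 10 - 3*z^2
5) 2*z - 4*z^3 - 10 - 3*z^2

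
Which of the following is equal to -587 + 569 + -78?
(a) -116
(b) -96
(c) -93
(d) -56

First: -587 + 569 = -18
Then: -18 + -78 = -96
b) -96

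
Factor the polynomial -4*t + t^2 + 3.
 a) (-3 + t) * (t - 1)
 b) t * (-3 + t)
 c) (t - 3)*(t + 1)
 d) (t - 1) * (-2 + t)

We need to factor -4*t + t^2 + 3.
The factored form is (-3 + t) * (t - 1).
a) (-3 + t) * (t - 1)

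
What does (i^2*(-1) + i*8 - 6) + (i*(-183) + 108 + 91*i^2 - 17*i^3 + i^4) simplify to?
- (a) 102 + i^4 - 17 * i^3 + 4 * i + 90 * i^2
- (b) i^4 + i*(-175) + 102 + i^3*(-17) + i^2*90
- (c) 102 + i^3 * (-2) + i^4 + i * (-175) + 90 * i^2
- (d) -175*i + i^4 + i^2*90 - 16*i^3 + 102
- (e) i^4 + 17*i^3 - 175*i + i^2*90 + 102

Adding the polynomials and combining like terms:
(i^2*(-1) + i*8 - 6) + (i*(-183) + 108 + 91*i^2 - 17*i^3 + i^4)
= i^4 + i*(-175) + 102 + i^3*(-17) + i^2*90
b) i^4 + i*(-175) + 102 + i^3*(-17) + i^2*90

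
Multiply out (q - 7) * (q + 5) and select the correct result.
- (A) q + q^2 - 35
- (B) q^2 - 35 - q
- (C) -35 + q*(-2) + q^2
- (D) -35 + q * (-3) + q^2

Expanding (q - 7) * (q + 5):
= -35 + q*(-2) + q^2
C) -35 + q*(-2) + q^2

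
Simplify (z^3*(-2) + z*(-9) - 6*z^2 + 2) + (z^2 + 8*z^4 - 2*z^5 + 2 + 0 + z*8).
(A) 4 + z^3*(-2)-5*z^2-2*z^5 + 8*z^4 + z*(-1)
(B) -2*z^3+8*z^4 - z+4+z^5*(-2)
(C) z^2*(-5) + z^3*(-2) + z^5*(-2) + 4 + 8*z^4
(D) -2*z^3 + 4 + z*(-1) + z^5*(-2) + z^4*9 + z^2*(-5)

Adding the polynomials and combining like terms:
(z^3*(-2) + z*(-9) - 6*z^2 + 2) + (z^2 + 8*z^4 - 2*z^5 + 2 + 0 + z*8)
= 4 + z^3*(-2)-5*z^2-2*z^5 + 8*z^4 + z*(-1)
A) 4 + z^3*(-2)-5*z^2-2*z^5 + 8*z^4 + z*(-1)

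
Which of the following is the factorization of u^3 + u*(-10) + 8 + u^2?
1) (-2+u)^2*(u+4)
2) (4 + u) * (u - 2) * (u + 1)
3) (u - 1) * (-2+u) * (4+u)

We need to factor u^3 + u*(-10) + 8 + u^2.
The factored form is (u - 1) * (-2+u) * (4+u).
3) (u - 1) * (-2+u) * (4+u)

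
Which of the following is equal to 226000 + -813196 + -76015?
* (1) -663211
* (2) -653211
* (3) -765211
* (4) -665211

First: 226000 + -813196 = -587196
Then: -587196 + -76015 = -663211
1) -663211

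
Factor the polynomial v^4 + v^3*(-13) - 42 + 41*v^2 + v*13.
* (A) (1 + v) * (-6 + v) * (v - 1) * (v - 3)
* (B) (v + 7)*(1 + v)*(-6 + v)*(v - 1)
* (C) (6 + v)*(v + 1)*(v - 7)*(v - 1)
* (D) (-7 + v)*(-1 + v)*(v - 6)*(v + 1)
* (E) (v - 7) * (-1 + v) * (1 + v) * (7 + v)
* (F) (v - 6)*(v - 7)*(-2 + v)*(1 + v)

We need to factor v^4 + v^3*(-13) - 42 + 41*v^2 + v*13.
The factored form is (-7 + v)*(-1 + v)*(v - 6)*(v + 1).
D) (-7 + v)*(-1 + v)*(v - 6)*(v + 1)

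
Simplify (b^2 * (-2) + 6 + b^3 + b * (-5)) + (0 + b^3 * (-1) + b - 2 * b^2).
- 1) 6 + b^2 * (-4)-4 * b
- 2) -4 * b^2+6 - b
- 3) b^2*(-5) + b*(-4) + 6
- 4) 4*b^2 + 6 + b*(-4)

Adding the polynomials and combining like terms:
(b^2*(-2) + 6 + b^3 + b*(-5)) + (0 + b^3*(-1) + b - 2*b^2)
= 6 + b^2 * (-4)-4 * b
1) 6 + b^2 * (-4)-4 * b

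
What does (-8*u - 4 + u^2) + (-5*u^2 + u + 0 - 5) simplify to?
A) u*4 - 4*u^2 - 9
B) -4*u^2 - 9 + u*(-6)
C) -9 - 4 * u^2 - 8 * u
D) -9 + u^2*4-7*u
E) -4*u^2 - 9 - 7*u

Adding the polynomials and combining like terms:
(-8*u - 4 + u^2) + (-5*u^2 + u + 0 - 5)
= -4*u^2 - 9 - 7*u
E) -4*u^2 - 9 - 7*u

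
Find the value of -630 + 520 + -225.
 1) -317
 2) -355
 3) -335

First: -630 + 520 = -110
Then: -110 + -225 = -335
3) -335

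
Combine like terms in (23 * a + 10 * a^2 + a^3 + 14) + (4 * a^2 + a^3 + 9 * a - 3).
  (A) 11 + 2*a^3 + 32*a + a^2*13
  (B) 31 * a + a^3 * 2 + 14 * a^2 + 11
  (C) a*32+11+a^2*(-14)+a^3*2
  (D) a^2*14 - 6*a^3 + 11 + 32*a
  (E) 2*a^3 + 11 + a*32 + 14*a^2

Adding the polynomials and combining like terms:
(23*a + 10*a^2 + a^3 + 14) + (4*a^2 + a^3 + 9*a - 3)
= 2*a^3 + 11 + a*32 + 14*a^2
E) 2*a^3 + 11 + a*32 + 14*a^2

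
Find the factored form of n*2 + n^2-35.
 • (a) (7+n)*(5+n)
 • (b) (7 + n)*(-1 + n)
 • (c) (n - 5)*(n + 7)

We need to factor n*2 + n^2-35.
The factored form is (n - 5)*(n + 7).
c) (n - 5)*(n + 7)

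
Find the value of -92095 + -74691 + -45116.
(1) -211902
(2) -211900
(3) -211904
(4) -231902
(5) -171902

First: -92095 + -74691 = -166786
Then: -166786 + -45116 = -211902
1) -211902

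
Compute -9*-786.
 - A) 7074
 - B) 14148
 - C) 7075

-9 * -786 = 7074
A) 7074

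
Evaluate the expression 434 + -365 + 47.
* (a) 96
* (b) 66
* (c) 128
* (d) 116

First: 434 + -365 = 69
Then: 69 + 47 = 116
d) 116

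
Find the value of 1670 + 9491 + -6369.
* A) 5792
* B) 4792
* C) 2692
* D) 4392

First: 1670 + 9491 = 11161
Then: 11161 + -6369 = 4792
B) 4792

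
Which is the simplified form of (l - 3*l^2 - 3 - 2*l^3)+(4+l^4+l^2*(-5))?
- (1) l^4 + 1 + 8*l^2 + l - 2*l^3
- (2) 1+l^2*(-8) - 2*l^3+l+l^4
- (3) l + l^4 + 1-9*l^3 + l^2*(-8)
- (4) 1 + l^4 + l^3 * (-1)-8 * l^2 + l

Adding the polynomials and combining like terms:
(l - 3*l^2 - 3 - 2*l^3) + (4 + l^4 + l^2*(-5))
= 1+l^2*(-8) - 2*l^3+l+l^4
2) 1+l^2*(-8) - 2*l^3+l+l^4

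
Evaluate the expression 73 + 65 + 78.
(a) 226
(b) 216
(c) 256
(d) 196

First: 73 + 65 = 138
Then: 138 + 78 = 216
b) 216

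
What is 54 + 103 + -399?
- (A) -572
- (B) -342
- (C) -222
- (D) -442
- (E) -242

First: 54 + 103 = 157
Then: 157 + -399 = -242
E) -242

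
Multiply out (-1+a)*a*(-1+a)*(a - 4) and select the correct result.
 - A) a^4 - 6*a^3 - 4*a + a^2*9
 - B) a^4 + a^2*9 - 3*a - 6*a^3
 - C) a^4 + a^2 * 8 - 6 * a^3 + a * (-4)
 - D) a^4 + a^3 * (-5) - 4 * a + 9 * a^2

Expanding (-1+a)*a*(-1+a)*(a - 4):
= a^4 - 6*a^3 - 4*a + a^2*9
A) a^4 - 6*a^3 - 4*a + a^2*9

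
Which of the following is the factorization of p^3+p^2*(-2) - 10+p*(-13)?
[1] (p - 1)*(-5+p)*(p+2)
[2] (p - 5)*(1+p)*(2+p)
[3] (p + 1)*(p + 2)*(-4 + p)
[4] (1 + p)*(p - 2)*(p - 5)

We need to factor p^3+p^2*(-2) - 10+p*(-13).
The factored form is (p - 5)*(1+p)*(2+p).
2) (p - 5)*(1+p)*(2+p)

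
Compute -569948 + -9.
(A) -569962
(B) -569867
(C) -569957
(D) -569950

-569948 + -9 = -569957
C) -569957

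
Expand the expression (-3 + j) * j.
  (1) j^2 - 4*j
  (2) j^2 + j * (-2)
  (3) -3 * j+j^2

Expanding (-3 + j) * j:
= -3 * j+j^2
3) -3 * j+j^2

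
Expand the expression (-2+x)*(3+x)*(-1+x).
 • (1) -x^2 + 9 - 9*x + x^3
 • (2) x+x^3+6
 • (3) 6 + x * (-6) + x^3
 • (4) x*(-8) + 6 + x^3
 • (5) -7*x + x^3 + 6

Expanding (-2+x)*(3+x)*(-1+x):
= -7*x + x^3 + 6
5) -7*x + x^3 + 6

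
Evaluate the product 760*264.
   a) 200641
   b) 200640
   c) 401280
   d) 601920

760 * 264 = 200640
b) 200640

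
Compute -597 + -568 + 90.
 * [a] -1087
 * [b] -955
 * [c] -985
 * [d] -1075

First: -597 + -568 = -1165
Then: -1165 + 90 = -1075
d) -1075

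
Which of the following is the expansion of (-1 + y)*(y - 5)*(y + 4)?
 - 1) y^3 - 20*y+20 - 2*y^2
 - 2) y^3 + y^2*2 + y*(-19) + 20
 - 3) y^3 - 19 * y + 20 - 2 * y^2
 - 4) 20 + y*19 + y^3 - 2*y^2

Expanding (-1 + y)*(y - 5)*(y + 4):
= y^3 - 19 * y + 20 - 2 * y^2
3) y^3 - 19 * y + 20 - 2 * y^2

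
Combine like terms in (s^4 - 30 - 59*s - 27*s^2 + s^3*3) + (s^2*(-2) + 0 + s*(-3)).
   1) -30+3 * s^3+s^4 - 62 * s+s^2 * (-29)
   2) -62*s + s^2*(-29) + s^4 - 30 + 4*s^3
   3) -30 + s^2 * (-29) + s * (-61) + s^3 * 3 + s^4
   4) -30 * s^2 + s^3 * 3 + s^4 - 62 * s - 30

Adding the polynomials and combining like terms:
(s^4 - 30 - 59*s - 27*s^2 + s^3*3) + (s^2*(-2) + 0 + s*(-3))
= -30+3 * s^3+s^4 - 62 * s+s^2 * (-29)
1) -30+3 * s^3+s^4 - 62 * s+s^2 * (-29)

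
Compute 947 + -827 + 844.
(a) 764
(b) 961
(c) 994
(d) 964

First: 947 + -827 = 120
Then: 120 + 844 = 964
d) 964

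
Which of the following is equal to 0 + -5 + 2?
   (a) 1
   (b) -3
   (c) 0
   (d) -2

First: 0 + -5 = -5
Then: -5 + 2 = -3
b) -3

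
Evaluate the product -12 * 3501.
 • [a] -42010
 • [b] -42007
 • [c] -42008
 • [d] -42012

-12 * 3501 = -42012
d) -42012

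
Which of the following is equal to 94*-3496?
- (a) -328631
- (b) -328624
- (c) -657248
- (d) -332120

94 * -3496 = -328624
b) -328624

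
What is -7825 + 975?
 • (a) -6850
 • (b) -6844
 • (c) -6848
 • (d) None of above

-7825 + 975 = -6850
a) -6850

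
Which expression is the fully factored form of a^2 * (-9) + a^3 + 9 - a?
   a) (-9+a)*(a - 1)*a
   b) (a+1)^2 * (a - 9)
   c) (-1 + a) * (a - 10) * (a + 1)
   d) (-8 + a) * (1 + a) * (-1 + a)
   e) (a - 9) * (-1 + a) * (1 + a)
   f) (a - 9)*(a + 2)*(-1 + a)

We need to factor a^2 * (-9) + a^3 + 9 - a.
The factored form is (a - 9) * (-1 + a) * (1 + a).
e) (a - 9) * (-1 + a) * (1 + a)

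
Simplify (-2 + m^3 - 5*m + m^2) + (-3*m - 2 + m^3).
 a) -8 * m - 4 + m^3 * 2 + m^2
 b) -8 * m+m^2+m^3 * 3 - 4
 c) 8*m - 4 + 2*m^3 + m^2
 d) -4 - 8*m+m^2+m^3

Adding the polynomials and combining like terms:
(-2 + m^3 - 5*m + m^2) + (-3*m - 2 + m^3)
= -8 * m - 4 + m^3 * 2 + m^2
a) -8 * m - 4 + m^3 * 2 + m^2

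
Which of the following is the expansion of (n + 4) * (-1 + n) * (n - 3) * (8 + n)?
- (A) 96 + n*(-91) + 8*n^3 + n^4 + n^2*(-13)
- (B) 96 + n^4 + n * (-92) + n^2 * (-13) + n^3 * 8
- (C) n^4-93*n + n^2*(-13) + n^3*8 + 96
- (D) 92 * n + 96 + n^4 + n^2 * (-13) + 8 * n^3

Expanding (n + 4) * (-1 + n) * (n - 3) * (8 + n):
= 96 + n^4 + n * (-92) + n^2 * (-13) + n^3 * 8
B) 96 + n^4 + n * (-92) + n^2 * (-13) + n^3 * 8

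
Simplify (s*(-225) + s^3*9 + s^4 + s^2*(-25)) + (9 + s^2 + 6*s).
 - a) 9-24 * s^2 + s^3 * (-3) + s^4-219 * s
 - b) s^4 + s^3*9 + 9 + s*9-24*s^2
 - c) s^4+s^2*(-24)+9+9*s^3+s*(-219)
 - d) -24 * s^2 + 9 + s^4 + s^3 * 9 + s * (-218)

Adding the polynomials and combining like terms:
(s*(-225) + s^3*9 + s^4 + s^2*(-25)) + (9 + s^2 + 6*s)
= s^4+s^2*(-24)+9+9*s^3+s*(-219)
c) s^4+s^2*(-24)+9+9*s^3+s*(-219)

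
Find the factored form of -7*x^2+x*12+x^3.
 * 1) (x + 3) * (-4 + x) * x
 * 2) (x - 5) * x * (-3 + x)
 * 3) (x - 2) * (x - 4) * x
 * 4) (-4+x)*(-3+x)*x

We need to factor -7*x^2+x*12+x^3.
The factored form is (-4+x)*(-3+x)*x.
4) (-4+x)*(-3+x)*x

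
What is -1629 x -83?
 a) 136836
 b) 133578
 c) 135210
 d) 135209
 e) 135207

-1629 * -83 = 135207
e) 135207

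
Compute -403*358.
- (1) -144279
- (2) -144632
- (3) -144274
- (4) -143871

-403 * 358 = -144274
3) -144274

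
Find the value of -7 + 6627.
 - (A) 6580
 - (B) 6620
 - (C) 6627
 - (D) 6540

-7 + 6627 = 6620
B) 6620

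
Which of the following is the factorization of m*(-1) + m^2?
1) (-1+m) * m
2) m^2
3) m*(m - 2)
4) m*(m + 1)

We need to factor m*(-1) + m^2.
The factored form is (-1+m) * m.
1) (-1+m) * m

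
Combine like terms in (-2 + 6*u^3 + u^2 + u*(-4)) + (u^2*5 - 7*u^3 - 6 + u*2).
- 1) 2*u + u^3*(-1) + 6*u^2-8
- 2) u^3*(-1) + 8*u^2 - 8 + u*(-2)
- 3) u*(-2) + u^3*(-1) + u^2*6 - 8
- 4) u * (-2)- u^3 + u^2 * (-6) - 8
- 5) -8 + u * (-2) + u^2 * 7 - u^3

Adding the polynomials and combining like terms:
(-2 + 6*u^3 + u^2 + u*(-4)) + (u^2*5 - 7*u^3 - 6 + u*2)
= u*(-2) + u^3*(-1) + u^2*6 - 8
3) u*(-2) + u^3*(-1) + u^2*6 - 8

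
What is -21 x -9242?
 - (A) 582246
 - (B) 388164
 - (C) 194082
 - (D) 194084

-21 * -9242 = 194082
C) 194082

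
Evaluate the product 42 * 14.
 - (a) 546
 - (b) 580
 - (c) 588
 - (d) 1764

42 * 14 = 588
c) 588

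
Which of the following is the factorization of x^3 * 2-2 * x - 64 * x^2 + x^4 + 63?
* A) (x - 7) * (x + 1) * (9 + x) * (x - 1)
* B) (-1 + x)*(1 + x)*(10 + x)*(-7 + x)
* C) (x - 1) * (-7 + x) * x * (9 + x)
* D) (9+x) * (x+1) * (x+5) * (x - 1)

We need to factor x^3 * 2-2 * x - 64 * x^2 + x^4 + 63.
The factored form is (x - 7) * (x + 1) * (9 + x) * (x - 1).
A) (x - 7) * (x + 1) * (9 + x) * (x - 1)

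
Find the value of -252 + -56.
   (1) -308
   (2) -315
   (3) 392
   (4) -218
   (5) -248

-252 + -56 = -308
1) -308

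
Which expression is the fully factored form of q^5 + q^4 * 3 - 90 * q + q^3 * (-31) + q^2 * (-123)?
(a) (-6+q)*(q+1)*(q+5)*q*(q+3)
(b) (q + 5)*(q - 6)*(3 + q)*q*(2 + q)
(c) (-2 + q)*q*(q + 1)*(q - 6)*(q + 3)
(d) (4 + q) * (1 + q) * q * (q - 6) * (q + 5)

We need to factor q^5 + q^4 * 3 - 90 * q + q^3 * (-31) + q^2 * (-123).
The factored form is (-6+q)*(q+1)*(q+5)*q*(q+3).
a) (-6+q)*(q+1)*(q+5)*q*(q+3)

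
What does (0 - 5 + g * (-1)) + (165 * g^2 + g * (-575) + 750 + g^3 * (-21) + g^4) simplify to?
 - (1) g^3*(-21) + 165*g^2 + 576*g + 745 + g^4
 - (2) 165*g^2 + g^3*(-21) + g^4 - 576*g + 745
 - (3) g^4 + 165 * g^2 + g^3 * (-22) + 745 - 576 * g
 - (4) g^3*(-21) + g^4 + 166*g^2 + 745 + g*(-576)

Adding the polynomials and combining like terms:
(0 - 5 + g*(-1)) + (165*g^2 + g*(-575) + 750 + g^3*(-21) + g^4)
= 165*g^2 + g^3*(-21) + g^4 - 576*g + 745
2) 165*g^2 + g^3*(-21) + g^4 - 576*g + 745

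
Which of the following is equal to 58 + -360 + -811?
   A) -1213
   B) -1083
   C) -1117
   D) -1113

First: 58 + -360 = -302
Then: -302 + -811 = -1113
D) -1113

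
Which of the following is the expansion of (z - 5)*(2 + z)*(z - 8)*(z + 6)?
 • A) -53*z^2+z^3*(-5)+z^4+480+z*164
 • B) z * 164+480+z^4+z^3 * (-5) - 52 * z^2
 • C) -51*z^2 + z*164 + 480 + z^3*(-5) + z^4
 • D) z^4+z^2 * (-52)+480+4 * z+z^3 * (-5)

Expanding (z - 5)*(2 + z)*(z - 8)*(z + 6):
= z * 164+480+z^4+z^3 * (-5) - 52 * z^2
B) z * 164+480+z^4+z^3 * (-5) - 52 * z^2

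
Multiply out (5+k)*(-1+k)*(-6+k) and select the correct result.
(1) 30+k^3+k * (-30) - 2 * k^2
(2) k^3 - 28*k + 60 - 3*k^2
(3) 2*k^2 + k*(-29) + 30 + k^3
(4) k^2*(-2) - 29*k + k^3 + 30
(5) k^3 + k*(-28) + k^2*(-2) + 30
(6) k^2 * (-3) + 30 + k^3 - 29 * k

Expanding (5+k)*(-1+k)*(-6+k):
= k^2*(-2) - 29*k + k^3 + 30
4) k^2*(-2) - 29*k + k^3 + 30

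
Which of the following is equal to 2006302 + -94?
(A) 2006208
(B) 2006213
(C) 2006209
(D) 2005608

2006302 + -94 = 2006208
A) 2006208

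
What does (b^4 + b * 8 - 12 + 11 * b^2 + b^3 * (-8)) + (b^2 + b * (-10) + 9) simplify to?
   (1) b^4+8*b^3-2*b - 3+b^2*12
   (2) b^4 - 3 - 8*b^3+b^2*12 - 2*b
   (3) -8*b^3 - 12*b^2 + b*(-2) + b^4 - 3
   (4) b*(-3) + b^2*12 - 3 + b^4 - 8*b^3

Adding the polynomials and combining like terms:
(b^4 + b*8 - 12 + 11*b^2 + b^3*(-8)) + (b^2 + b*(-10) + 9)
= b^4 - 3 - 8*b^3+b^2*12 - 2*b
2) b^4 - 3 - 8*b^3+b^2*12 - 2*b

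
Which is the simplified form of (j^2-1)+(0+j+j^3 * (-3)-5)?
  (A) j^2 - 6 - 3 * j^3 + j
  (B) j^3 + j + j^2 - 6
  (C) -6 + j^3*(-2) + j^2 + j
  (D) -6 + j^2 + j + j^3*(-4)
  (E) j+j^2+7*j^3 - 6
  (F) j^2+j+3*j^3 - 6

Adding the polynomials and combining like terms:
(j^2 - 1) + (0 + j + j^3*(-3) - 5)
= j^2 - 6 - 3 * j^3 + j
A) j^2 - 6 - 3 * j^3 + j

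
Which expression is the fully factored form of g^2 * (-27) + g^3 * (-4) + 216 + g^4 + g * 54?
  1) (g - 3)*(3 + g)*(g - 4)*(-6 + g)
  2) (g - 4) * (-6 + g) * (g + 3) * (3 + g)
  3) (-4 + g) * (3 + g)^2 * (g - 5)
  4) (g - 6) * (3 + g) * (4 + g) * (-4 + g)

We need to factor g^2 * (-27) + g^3 * (-4) + 216 + g^4 + g * 54.
The factored form is (g - 4) * (-6 + g) * (g + 3) * (3 + g).
2) (g - 4) * (-6 + g) * (g + 3) * (3 + g)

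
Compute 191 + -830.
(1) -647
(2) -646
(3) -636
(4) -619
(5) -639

191 + -830 = -639
5) -639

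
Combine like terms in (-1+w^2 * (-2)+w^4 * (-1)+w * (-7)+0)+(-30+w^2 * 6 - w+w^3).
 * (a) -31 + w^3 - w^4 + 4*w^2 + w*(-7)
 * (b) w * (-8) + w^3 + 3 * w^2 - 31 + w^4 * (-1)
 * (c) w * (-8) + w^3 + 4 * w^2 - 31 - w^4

Adding the polynomials and combining like terms:
(-1 + w^2*(-2) + w^4*(-1) + w*(-7) + 0) + (-30 + w^2*6 - w + w^3)
= w * (-8) + w^3 + 4 * w^2 - 31 - w^4
c) w * (-8) + w^3 + 4 * w^2 - 31 - w^4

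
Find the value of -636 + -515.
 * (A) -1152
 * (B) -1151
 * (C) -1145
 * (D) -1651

-636 + -515 = -1151
B) -1151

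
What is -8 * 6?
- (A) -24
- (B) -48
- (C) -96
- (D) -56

-8 * 6 = -48
B) -48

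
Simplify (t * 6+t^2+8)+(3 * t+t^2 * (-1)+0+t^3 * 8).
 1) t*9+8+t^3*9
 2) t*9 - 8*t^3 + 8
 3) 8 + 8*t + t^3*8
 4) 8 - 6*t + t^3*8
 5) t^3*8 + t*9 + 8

Adding the polynomials and combining like terms:
(t*6 + t^2 + 8) + (3*t + t^2*(-1) + 0 + t^3*8)
= t^3*8 + t*9 + 8
5) t^3*8 + t*9 + 8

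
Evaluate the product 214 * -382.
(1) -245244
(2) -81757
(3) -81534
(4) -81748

214 * -382 = -81748
4) -81748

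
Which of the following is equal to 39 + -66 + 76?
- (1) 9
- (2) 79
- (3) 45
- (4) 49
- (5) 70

First: 39 + -66 = -27
Then: -27 + 76 = 49
4) 49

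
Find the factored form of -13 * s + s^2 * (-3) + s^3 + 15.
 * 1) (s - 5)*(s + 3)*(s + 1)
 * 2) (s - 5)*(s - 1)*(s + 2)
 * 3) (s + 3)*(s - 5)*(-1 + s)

We need to factor -13 * s + s^2 * (-3) + s^3 + 15.
The factored form is (s + 3)*(s - 5)*(-1 + s).
3) (s + 3)*(s - 5)*(-1 + s)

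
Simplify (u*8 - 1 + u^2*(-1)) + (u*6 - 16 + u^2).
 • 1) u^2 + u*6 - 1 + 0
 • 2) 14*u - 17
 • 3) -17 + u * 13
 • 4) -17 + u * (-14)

Adding the polynomials and combining like terms:
(u*8 - 1 + u^2*(-1)) + (u*6 - 16 + u^2)
= 14*u - 17
2) 14*u - 17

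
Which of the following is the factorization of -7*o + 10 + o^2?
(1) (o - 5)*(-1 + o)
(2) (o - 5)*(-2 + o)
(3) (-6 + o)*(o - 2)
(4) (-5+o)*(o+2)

We need to factor -7*o + 10 + o^2.
The factored form is (o - 5)*(-2 + o).
2) (o - 5)*(-2 + o)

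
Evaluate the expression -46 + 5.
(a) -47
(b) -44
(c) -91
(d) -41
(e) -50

-46 + 5 = -41
d) -41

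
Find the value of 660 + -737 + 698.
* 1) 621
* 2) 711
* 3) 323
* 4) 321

First: 660 + -737 = -77
Then: -77 + 698 = 621
1) 621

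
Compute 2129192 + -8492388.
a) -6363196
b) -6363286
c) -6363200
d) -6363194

2129192 + -8492388 = -6363196
a) -6363196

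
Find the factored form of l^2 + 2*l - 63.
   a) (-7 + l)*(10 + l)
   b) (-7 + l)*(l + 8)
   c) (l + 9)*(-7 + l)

We need to factor l^2 + 2*l - 63.
The factored form is (l + 9)*(-7 + l).
c) (l + 9)*(-7 + l)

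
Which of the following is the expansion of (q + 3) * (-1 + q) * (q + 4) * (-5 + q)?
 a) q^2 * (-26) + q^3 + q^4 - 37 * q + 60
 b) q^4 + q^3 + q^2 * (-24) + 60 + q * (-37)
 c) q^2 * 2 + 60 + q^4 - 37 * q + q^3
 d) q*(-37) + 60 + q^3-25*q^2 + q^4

Expanding (q + 3) * (-1 + q) * (q + 4) * (-5 + q):
= q*(-37) + 60 + q^3-25*q^2 + q^4
d) q*(-37) + 60 + q^3-25*q^2 + q^4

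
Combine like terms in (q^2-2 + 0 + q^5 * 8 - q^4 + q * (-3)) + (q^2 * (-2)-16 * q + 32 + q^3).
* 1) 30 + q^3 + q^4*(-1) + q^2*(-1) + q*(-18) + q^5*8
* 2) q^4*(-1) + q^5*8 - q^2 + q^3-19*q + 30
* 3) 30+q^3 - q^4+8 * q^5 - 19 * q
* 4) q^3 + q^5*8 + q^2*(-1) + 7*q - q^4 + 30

Adding the polynomials and combining like terms:
(q^2 - 2 + 0 + q^5*8 - q^4 + q*(-3)) + (q^2*(-2) - 16*q + 32 + q^3)
= q^4*(-1) + q^5*8 - q^2 + q^3-19*q + 30
2) q^4*(-1) + q^5*8 - q^2 + q^3-19*q + 30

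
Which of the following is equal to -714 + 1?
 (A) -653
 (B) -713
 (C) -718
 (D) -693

-714 + 1 = -713
B) -713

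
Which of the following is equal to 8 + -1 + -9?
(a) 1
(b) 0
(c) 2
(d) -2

First: 8 + -1 = 7
Then: 7 + -9 = -2
d) -2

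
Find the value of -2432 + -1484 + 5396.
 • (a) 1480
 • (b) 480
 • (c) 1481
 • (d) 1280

First: -2432 + -1484 = -3916
Then: -3916 + 5396 = 1480
a) 1480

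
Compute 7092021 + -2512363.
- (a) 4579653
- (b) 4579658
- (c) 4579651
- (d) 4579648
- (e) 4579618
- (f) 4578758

7092021 + -2512363 = 4579658
b) 4579658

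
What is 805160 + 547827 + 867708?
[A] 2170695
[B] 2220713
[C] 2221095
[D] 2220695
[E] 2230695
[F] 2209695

First: 805160 + 547827 = 1352987
Then: 1352987 + 867708 = 2220695
D) 2220695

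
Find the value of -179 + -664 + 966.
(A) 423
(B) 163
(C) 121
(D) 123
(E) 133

First: -179 + -664 = -843
Then: -843 + 966 = 123
D) 123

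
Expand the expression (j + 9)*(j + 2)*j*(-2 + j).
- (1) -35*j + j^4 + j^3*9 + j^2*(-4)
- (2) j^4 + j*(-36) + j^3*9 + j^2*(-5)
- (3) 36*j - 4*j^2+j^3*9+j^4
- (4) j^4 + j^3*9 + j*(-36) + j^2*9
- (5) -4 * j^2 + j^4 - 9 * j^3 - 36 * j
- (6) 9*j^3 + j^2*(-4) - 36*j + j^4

Expanding (j + 9)*(j + 2)*j*(-2 + j):
= 9*j^3 + j^2*(-4) - 36*j + j^4
6) 9*j^3 + j^2*(-4) - 36*j + j^4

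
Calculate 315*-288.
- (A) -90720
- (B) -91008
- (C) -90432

315 * -288 = -90720
A) -90720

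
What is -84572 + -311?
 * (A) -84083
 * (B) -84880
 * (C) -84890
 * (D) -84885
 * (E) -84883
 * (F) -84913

-84572 + -311 = -84883
E) -84883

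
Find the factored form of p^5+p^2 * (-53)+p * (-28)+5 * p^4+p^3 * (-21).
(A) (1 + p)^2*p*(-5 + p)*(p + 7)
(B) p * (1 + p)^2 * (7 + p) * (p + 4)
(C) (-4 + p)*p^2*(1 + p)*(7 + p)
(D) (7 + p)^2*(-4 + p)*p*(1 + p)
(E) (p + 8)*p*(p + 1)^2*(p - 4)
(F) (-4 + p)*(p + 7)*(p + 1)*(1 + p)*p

We need to factor p^5+p^2 * (-53)+p * (-28)+5 * p^4+p^3 * (-21).
The factored form is (-4 + p)*(p + 7)*(p + 1)*(1 + p)*p.
F) (-4 + p)*(p + 7)*(p + 1)*(1 + p)*p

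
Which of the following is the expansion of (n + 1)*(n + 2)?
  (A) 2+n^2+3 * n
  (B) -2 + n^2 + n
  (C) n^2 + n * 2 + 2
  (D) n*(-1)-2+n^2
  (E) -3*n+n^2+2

Expanding (n + 1)*(n + 2):
= 2+n^2+3 * n
A) 2+n^2+3 * n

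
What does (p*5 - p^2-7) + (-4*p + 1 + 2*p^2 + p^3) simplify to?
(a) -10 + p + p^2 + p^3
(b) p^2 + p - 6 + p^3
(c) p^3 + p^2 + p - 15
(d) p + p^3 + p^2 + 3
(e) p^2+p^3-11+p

Adding the polynomials and combining like terms:
(p*5 - p^2 - 7) + (-4*p + 1 + 2*p^2 + p^3)
= p^2 + p - 6 + p^3
b) p^2 + p - 6 + p^3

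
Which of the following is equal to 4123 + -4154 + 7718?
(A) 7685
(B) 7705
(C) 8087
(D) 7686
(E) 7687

First: 4123 + -4154 = -31
Then: -31 + 7718 = 7687
E) 7687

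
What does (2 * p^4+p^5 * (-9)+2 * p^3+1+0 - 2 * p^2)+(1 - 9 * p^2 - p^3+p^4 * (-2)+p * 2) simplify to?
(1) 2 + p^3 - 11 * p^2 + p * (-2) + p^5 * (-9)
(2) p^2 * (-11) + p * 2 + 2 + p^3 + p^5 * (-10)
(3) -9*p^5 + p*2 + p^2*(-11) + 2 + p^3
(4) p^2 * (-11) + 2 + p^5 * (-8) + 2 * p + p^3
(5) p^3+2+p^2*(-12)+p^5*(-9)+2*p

Adding the polynomials and combining like terms:
(2*p^4 + p^5*(-9) + 2*p^3 + 1 + 0 - 2*p^2) + (1 - 9*p^2 - p^3 + p^4*(-2) + p*2)
= -9*p^5 + p*2 + p^2*(-11) + 2 + p^3
3) -9*p^5 + p*2 + p^2*(-11) + 2 + p^3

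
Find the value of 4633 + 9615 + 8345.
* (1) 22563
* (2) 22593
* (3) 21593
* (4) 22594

First: 4633 + 9615 = 14248
Then: 14248 + 8345 = 22593
2) 22593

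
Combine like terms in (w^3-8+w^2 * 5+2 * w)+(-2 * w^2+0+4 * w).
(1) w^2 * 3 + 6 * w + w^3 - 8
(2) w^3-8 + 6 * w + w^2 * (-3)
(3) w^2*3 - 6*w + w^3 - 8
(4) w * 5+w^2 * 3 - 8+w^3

Adding the polynomials and combining like terms:
(w^3 - 8 + w^2*5 + 2*w) + (-2*w^2 + 0 + 4*w)
= w^2 * 3 + 6 * w + w^3 - 8
1) w^2 * 3 + 6 * w + w^3 - 8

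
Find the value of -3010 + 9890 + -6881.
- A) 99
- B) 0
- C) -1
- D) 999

First: -3010 + 9890 = 6880
Then: 6880 + -6881 = -1
C) -1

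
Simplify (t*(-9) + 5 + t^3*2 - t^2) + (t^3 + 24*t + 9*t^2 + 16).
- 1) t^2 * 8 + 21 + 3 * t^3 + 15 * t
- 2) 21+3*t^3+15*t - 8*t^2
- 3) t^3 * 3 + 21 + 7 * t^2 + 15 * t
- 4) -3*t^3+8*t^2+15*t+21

Adding the polynomials and combining like terms:
(t*(-9) + 5 + t^3*2 - t^2) + (t^3 + 24*t + 9*t^2 + 16)
= t^2 * 8 + 21 + 3 * t^3 + 15 * t
1) t^2 * 8 + 21 + 3 * t^3 + 15 * t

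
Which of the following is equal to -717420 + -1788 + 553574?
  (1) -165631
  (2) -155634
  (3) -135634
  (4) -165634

First: -717420 + -1788 = -719208
Then: -719208 + 553574 = -165634
4) -165634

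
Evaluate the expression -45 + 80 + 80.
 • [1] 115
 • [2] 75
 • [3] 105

First: -45 + 80 = 35
Then: 35 + 80 = 115
1) 115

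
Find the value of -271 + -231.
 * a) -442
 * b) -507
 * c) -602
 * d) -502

-271 + -231 = -502
d) -502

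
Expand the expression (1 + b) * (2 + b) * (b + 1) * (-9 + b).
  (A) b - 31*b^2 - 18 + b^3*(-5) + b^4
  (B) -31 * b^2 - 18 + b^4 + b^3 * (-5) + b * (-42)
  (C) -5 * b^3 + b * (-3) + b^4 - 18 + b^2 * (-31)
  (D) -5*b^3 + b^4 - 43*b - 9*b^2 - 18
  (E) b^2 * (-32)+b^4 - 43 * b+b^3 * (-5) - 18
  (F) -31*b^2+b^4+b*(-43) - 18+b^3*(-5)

Expanding (1 + b) * (2 + b) * (b + 1) * (-9 + b):
= -31*b^2+b^4+b*(-43) - 18+b^3*(-5)
F) -31*b^2+b^4+b*(-43) - 18+b^3*(-5)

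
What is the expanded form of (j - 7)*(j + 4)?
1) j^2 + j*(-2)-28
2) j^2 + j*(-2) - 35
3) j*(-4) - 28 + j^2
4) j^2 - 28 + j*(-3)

Expanding (j - 7)*(j + 4):
= j^2 - 28 + j*(-3)
4) j^2 - 28 + j*(-3)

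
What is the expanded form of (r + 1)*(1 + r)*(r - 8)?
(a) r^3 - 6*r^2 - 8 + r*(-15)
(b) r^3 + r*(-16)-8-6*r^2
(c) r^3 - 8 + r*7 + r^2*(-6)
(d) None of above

Expanding (r + 1)*(1 + r)*(r - 8):
= r^3 - 6*r^2 - 8 + r*(-15)
a) r^3 - 6*r^2 - 8 + r*(-15)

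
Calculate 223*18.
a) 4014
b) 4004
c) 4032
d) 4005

223 * 18 = 4014
a) 4014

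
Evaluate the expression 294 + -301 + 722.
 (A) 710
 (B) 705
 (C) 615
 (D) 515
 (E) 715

First: 294 + -301 = -7
Then: -7 + 722 = 715
E) 715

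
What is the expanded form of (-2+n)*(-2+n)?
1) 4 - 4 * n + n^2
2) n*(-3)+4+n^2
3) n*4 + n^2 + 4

Expanding (-2+n)*(-2+n):
= 4 - 4 * n + n^2
1) 4 - 4 * n + n^2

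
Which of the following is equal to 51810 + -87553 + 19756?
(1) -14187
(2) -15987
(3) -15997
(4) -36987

First: 51810 + -87553 = -35743
Then: -35743 + 19756 = -15987
2) -15987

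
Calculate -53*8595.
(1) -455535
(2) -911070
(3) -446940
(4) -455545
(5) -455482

-53 * 8595 = -455535
1) -455535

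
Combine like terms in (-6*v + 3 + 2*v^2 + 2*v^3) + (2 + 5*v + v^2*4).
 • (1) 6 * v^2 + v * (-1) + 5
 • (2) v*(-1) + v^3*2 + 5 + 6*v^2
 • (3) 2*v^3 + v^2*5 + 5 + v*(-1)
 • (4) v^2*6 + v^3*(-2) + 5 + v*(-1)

Adding the polynomials and combining like terms:
(-6*v + 3 + 2*v^2 + 2*v^3) + (2 + 5*v + v^2*4)
= v*(-1) + v^3*2 + 5 + 6*v^2
2) v*(-1) + v^3*2 + 5 + 6*v^2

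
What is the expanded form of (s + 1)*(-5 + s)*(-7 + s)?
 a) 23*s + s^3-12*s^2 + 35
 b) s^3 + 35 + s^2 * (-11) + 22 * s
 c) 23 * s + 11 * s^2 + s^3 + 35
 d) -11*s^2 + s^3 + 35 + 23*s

Expanding (s + 1)*(-5 + s)*(-7 + s):
= -11*s^2 + s^3 + 35 + 23*s
d) -11*s^2 + s^3 + 35 + 23*s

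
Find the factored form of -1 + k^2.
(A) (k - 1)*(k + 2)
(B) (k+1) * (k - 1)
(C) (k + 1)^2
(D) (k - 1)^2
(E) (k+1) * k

We need to factor -1 + k^2.
The factored form is (k+1) * (k - 1).
B) (k+1) * (k - 1)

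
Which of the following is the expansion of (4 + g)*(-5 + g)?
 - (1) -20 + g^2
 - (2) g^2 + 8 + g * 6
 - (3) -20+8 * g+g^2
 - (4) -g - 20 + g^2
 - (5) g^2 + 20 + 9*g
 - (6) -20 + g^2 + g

Expanding (4 + g)*(-5 + g):
= -g - 20 + g^2
4) -g - 20 + g^2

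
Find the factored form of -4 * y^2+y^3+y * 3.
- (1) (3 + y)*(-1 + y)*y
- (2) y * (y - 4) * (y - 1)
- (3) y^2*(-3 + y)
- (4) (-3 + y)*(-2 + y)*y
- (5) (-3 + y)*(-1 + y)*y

We need to factor -4 * y^2+y^3+y * 3.
The factored form is (-3 + y)*(-1 + y)*y.
5) (-3 + y)*(-1 + y)*y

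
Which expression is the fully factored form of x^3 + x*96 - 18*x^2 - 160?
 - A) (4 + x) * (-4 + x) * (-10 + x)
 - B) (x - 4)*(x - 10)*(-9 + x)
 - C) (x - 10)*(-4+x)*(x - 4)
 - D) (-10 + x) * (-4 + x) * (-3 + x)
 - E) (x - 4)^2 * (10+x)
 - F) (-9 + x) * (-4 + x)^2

We need to factor x^3 + x*96 - 18*x^2 - 160.
The factored form is (x - 10)*(-4+x)*(x - 4).
C) (x - 10)*(-4+x)*(x - 4)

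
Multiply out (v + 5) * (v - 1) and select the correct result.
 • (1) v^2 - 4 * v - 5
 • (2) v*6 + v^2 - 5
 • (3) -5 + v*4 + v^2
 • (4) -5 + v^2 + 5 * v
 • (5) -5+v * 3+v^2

Expanding (v + 5) * (v - 1):
= -5 + v*4 + v^2
3) -5 + v*4 + v^2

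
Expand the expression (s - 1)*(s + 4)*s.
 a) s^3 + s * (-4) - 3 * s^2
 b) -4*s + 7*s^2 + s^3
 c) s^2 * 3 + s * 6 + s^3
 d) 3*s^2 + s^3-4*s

Expanding (s - 1)*(s + 4)*s:
= 3*s^2 + s^3-4*s
d) 3*s^2 + s^3-4*s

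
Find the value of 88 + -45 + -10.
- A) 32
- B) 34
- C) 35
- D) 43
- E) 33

First: 88 + -45 = 43
Then: 43 + -10 = 33
E) 33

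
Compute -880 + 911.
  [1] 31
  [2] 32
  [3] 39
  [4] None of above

-880 + 911 = 31
1) 31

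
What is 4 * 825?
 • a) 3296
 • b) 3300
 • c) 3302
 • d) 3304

4 * 825 = 3300
b) 3300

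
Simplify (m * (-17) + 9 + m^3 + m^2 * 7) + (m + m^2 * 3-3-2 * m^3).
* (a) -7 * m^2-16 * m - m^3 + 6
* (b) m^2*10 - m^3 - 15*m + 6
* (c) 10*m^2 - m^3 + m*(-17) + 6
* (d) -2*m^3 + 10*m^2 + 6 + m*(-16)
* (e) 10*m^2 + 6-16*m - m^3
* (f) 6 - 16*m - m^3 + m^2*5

Adding the polynomials and combining like terms:
(m*(-17) + 9 + m^3 + m^2*7) + (m + m^2*3 - 3 - 2*m^3)
= 10*m^2 + 6-16*m - m^3
e) 10*m^2 + 6-16*m - m^3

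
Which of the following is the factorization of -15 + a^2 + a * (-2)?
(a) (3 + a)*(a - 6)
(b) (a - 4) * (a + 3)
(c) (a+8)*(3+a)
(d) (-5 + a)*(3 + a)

We need to factor -15 + a^2 + a * (-2).
The factored form is (-5 + a)*(3 + a).
d) (-5 + a)*(3 + a)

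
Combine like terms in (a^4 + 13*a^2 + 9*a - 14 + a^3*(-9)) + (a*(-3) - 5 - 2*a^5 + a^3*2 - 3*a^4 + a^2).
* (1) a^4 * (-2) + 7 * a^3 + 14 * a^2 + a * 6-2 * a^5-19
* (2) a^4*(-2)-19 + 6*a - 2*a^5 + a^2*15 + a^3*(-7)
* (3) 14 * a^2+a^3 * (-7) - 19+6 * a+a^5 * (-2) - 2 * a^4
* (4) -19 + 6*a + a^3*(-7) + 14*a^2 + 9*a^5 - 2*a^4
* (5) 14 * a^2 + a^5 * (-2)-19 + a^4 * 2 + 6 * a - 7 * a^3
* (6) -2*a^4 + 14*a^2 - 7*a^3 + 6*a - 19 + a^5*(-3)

Adding the polynomials and combining like terms:
(a^4 + 13*a^2 + 9*a - 14 + a^3*(-9)) + (a*(-3) - 5 - 2*a^5 + a^3*2 - 3*a^4 + a^2)
= 14 * a^2+a^3 * (-7) - 19+6 * a+a^5 * (-2) - 2 * a^4
3) 14 * a^2+a^3 * (-7) - 19+6 * a+a^5 * (-2) - 2 * a^4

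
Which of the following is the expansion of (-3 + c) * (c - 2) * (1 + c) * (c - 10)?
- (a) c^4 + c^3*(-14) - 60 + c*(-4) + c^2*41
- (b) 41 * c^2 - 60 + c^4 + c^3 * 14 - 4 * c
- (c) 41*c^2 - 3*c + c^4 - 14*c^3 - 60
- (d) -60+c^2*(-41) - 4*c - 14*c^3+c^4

Expanding (-3 + c) * (c - 2) * (1 + c) * (c - 10):
= c^4 + c^3*(-14) - 60 + c*(-4) + c^2*41
a) c^4 + c^3*(-14) - 60 + c*(-4) + c^2*41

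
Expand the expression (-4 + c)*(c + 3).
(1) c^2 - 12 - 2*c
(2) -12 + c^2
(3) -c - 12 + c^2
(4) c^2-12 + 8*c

Expanding (-4 + c)*(c + 3):
= -c - 12 + c^2
3) -c - 12 + c^2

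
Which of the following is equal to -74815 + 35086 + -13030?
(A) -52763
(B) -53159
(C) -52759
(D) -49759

First: -74815 + 35086 = -39729
Then: -39729 + -13030 = -52759
C) -52759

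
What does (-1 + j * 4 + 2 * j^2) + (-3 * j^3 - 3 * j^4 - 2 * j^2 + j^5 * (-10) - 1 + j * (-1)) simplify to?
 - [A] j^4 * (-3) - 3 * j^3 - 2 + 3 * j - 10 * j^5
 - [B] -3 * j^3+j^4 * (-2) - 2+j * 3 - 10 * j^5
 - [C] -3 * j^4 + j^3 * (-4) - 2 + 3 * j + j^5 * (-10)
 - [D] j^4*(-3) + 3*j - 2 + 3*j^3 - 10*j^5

Adding the polynomials and combining like terms:
(-1 + j*4 + 2*j^2) + (-3*j^3 - 3*j^4 - 2*j^2 + j^5*(-10) - 1 + j*(-1))
= j^4 * (-3) - 3 * j^3 - 2 + 3 * j - 10 * j^5
A) j^4 * (-3) - 3 * j^3 - 2 + 3 * j - 10 * j^5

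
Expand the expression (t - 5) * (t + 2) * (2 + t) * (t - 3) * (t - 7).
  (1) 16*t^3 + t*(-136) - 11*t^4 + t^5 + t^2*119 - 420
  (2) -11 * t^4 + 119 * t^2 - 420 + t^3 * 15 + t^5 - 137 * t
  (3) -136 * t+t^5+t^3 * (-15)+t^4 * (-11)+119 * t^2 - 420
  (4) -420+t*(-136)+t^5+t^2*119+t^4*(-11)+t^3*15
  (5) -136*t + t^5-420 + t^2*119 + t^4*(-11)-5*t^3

Expanding (t - 5) * (t + 2) * (2 + t) * (t - 3) * (t - 7):
= -420+t*(-136)+t^5+t^2*119+t^4*(-11)+t^3*15
4) -420+t*(-136)+t^5+t^2*119+t^4*(-11)+t^3*15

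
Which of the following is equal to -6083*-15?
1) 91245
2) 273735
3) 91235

-6083 * -15 = 91245
1) 91245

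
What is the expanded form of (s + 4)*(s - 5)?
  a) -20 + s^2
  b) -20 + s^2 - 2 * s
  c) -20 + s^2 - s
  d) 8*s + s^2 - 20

Expanding (s + 4)*(s - 5):
= -20 + s^2 - s
c) -20 + s^2 - s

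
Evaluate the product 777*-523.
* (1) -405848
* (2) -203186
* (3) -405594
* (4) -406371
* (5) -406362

777 * -523 = -406371
4) -406371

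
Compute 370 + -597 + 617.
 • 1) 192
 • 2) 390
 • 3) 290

First: 370 + -597 = -227
Then: -227 + 617 = 390
2) 390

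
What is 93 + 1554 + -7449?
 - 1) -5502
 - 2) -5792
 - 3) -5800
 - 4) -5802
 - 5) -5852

First: 93 + 1554 = 1647
Then: 1647 + -7449 = -5802
4) -5802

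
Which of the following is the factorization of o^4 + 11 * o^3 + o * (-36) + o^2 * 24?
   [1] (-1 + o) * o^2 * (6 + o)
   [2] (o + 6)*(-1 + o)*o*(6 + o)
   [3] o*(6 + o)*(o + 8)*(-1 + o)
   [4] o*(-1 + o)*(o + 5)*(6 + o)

We need to factor o^4 + 11 * o^3 + o * (-36) + o^2 * 24.
The factored form is (o + 6)*(-1 + o)*o*(6 + o).
2) (o + 6)*(-1 + o)*o*(6 + o)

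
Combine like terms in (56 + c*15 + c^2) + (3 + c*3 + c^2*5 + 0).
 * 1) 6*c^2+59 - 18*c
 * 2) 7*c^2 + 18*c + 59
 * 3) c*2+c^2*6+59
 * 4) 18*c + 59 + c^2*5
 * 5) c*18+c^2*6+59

Adding the polynomials and combining like terms:
(56 + c*15 + c^2) + (3 + c*3 + c^2*5 + 0)
= c*18+c^2*6+59
5) c*18+c^2*6+59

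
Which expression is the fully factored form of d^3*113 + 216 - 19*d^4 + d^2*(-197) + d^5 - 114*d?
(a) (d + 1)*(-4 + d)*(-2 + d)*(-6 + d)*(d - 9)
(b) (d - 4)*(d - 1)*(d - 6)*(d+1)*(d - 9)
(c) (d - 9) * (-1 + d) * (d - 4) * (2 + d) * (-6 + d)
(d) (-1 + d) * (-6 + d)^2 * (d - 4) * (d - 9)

We need to factor d^3*113 + 216 - 19*d^4 + d^2*(-197) + d^5 - 114*d.
The factored form is (d - 4)*(d - 1)*(d - 6)*(d+1)*(d - 9).
b) (d - 4)*(d - 1)*(d - 6)*(d+1)*(d - 9)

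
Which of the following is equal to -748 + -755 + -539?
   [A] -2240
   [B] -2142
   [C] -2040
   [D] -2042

First: -748 + -755 = -1503
Then: -1503 + -539 = -2042
D) -2042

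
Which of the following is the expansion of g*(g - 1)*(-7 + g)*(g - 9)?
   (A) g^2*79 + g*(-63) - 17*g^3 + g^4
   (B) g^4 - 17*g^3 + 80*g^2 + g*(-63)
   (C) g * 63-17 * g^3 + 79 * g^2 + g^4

Expanding g*(g - 1)*(-7 + g)*(g - 9):
= g^2*79 + g*(-63) - 17*g^3 + g^4
A) g^2*79 + g*(-63) - 17*g^3 + g^4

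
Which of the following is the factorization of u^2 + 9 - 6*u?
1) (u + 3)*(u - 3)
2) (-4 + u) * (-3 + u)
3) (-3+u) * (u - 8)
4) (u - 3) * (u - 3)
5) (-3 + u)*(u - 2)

We need to factor u^2 + 9 - 6*u.
The factored form is (u - 3) * (u - 3).
4) (u - 3) * (u - 3)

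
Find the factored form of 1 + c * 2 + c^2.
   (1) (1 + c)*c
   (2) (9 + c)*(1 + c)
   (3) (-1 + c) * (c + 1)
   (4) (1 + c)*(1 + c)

We need to factor 1 + c * 2 + c^2.
The factored form is (1 + c)*(1 + c).
4) (1 + c)*(1 + c)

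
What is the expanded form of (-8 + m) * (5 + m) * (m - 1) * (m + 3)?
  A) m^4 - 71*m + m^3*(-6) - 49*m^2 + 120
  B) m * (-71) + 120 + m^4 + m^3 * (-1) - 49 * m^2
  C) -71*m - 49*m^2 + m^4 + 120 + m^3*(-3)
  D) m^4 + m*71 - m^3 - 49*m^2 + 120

Expanding (-8 + m) * (5 + m) * (m - 1) * (m + 3):
= m * (-71) + 120 + m^4 + m^3 * (-1) - 49 * m^2
B) m * (-71) + 120 + m^4 + m^3 * (-1) - 49 * m^2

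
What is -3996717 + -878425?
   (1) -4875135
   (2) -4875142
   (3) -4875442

-3996717 + -878425 = -4875142
2) -4875142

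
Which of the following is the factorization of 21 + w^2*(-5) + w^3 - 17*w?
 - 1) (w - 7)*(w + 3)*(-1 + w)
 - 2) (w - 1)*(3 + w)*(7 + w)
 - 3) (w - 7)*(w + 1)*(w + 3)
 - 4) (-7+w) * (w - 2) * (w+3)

We need to factor 21 + w^2*(-5) + w^3 - 17*w.
The factored form is (w - 7)*(w + 3)*(-1 + w).
1) (w - 7)*(w + 3)*(-1 + w)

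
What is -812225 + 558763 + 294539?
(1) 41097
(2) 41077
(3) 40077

First: -812225 + 558763 = -253462
Then: -253462 + 294539 = 41077
2) 41077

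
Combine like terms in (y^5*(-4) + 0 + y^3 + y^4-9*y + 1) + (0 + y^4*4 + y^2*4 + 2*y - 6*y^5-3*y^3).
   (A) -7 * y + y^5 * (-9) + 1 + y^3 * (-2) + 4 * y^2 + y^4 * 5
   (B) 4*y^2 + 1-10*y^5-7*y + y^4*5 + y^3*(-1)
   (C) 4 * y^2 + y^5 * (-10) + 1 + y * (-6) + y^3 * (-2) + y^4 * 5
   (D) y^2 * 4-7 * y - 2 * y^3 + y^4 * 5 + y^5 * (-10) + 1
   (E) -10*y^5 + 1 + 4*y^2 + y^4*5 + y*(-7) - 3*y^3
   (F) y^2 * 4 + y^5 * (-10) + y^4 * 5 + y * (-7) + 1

Adding the polynomials and combining like terms:
(y^5*(-4) + 0 + y^3 + y^4 - 9*y + 1) + (0 + y^4*4 + y^2*4 + 2*y - 6*y^5 - 3*y^3)
= y^2 * 4-7 * y - 2 * y^3 + y^4 * 5 + y^5 * (-10) + 1
D) y^2 * 4-7 * y - 2 * y^3 + y^4 * 5 + y^5 * (-10) + 1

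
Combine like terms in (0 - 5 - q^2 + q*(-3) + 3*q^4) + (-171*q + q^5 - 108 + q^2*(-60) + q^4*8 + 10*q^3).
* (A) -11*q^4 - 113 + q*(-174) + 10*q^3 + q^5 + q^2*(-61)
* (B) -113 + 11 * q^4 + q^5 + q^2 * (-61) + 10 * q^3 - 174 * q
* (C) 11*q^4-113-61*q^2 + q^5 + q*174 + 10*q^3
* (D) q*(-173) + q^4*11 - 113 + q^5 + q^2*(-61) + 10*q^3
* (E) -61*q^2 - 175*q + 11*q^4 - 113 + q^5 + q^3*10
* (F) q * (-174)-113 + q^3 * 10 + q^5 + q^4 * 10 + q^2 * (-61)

Adding the polynomials and combining like terms:
(0 - 5 - q^2 + q*(-3) + 3*q^4) + (-171*q + q^5 - 108 + q^2*(-60) + q^4*8 + 10*q^3)
= -113 + 11 * q^4 + q^5 + q^2 * (-61) + 10 * q^3 - 174 * q
B) -113 + 11 * q^4 + q^5 + q^2 * (-61) + 10 * q^3 - 174 * q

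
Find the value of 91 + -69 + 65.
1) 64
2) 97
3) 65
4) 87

First: 91 + -69 = 22
Then: 22 + 65 = 87
4) 87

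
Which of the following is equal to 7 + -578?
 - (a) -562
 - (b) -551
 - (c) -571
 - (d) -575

7 + -578 = -571
c) -571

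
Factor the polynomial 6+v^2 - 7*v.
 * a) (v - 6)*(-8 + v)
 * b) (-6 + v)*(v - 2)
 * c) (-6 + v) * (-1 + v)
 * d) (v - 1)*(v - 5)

We need to factor 6+v^2 - 7*v.
The factored form is (-6 + v) * (-1 + v).
c) (-6 + v) * (-1 + v)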